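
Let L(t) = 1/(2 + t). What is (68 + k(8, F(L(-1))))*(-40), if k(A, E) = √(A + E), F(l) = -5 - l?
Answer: -2720 - 40*√2 ≈ -2776.6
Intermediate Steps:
(68 + k(8, F(L(-1))))*(-40) = (68 + √(8 + (-5 - 1/(2 - 1))))*(-40) = (68 + √(8 + (-5 - 1/1)))*(-40) = (68 + √(8 + (-5 - 1*1)))*(-40) = (68 + √(8 + (-5 - 1)))*(-40) = (68 + √(8 - 6))*(-40) = (68 + √2)*(-40) = -2720 - 40*√2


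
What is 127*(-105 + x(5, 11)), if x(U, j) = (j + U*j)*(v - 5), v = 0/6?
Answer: -55245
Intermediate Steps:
v = 0 (v = 0*(1/6) = 0)
x(U, j) = -5*j - 5*U*j (x(U, j) = (j + U*j)*(0 - 5) = (j + U*j)*(-5) = -5*j - 5*U*j)
127*(-105 + x(5, 11)) = 127*(-105 + 5*11*(-1 - 1*5)) = 127*(-105 + 5*11*(-1 - 5)) = 127*(-105 + 5*11*(-6)) = 127*(-105 - 330) = 127*(-435) = -55245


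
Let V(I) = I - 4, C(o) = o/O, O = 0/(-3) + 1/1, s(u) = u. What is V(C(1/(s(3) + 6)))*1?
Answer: -35/9 ≈ -3.8889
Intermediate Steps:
O = 1 (O = 0*(-⅓) + 1*1 = 0 + 1 = 1)
C(o) = o (C(o) = o/1 = o*1 = o)
V(I) = -4 + I
V(C(1/(s(3) + 6)))*1 = (-4 + 1/(3 + 6))*1 = (-4 + 1/9)*1 = (-4 + ⅑)*1 = -35/9*1 = -35/9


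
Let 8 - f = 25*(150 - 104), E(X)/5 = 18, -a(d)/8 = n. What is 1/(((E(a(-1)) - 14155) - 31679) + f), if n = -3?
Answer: -1/46886 ≈ -2.1328e-5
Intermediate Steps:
a(d) = 24 (a(d) = -8*(-3) = 24)
E(X) = 90 (E(X) = 5*18 = 90)
f = -1142 (f = 8 - 25*(150 - 104) = 8 - 25*46 = 8 - 1*1150 = 8 - 1150 = -1142)
1/(((E(a(-1)) - 14155) - 31679) + f) = 1/(((90 - 14155) - 31679) - 1142) = 1/((-14065 - 31679) - 1142) = 1/(-45744 - 1142) = 1/(-46886) = -1/46886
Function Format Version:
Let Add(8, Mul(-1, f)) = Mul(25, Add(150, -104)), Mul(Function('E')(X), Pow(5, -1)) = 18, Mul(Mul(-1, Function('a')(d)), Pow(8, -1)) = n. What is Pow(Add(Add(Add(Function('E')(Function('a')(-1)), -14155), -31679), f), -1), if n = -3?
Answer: Rational(-1, 46886) ≈ -2.1328e-5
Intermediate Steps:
Function('a')(d) = 24 (Function('a')(d) = Mul(-8, -3) = 24)
Function('E')(X) = 90 (Function('E')(X) = Mul(5, 18) = 90)
f = -1142 (f = Add(8, Mul(-1, Mul(25, Add(150, -104)))) = Add(8, Mul(-1, Mul(25, 46))) = Add(8, Mul(-1, 1150)) = Add(8, -1150) = -1142)
Pow(Add(Add(Add(Function('E')(Function('a')(-1)), -14155), -31679), f), -1) = Pow(Add(Add(Add(90, -14155), -31679), -1142), -1) = Pow(Add(Add(-14065, -31679), -1142), -1) = Pow(Add(-45744, -1142), -1) = Pow(-46886, -1) = Rational(-1, 46886)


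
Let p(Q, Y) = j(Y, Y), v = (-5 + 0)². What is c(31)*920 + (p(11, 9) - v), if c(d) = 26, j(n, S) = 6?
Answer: 23901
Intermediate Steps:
v = 25 (v = (-5)² = 25)
p(Q, Y) = 6
c(31)*920 + (p(11, 9) - v) = 26*920 + (6 - 1*25) = 23920 + (6 - 25) = 23920 - 19 = 23901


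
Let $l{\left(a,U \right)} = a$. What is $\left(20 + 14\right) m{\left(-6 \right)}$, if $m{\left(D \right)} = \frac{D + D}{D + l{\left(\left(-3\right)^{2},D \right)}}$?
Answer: $-136$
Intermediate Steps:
$m{\left(D \right)} = \frac{2 D}{9 + D}$ ($m{\left(D \right)} = \frac{D + D}{D + \left(-3\right)^{2}} = \frac{2 D}{D + 9} = \frac{2 D}{9 + D}$)
$\left(20 + 14\right) m{\left(-6 \right)} = \left(20 + 14\right) 2 \left(-6\right) \frac{1}{9 - 6} = 34 \cdot 2 \left(-6\right) \frac{1}{3} = 34 \left(-4\right) = -136$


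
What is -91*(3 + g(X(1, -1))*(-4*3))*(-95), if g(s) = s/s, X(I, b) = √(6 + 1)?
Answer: -77805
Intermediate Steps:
X(I, b) = √7
g(s) = 1
-91*(3 + g(X(1, -1))*(-4*3))*(-95) = -91*(3 + 1*(-4*3))*(-95) = -91*(3 + 1*(-12))*(-95) = -91*(3 - 12)*(-95) = -91*(-9)*(-95) = 819*(-95) = -77805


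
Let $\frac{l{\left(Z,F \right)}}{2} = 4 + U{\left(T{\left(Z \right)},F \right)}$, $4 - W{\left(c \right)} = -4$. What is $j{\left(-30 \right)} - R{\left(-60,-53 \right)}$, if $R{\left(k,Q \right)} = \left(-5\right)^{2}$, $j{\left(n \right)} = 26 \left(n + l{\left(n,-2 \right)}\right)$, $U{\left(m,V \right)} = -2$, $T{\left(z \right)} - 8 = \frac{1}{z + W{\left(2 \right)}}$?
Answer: $-701$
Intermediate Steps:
$W{\left(c \right)} = 8$ ($W{\left(c \right)} = 4 - -4 = 4 + 4 = 8$)
$T{\left(z \right)} = 8 + \frac{1}{8 + z}$ ($T{\left(z \right)} = 8 + \frac{1}{z + 8} = 8 + \frac{1}{8 + z}$)
$l{\left(Z,F \right)} = 4$ ($l{\left(Z,F \right)} = 2 \left(4 - 2\right) = 2 \cdot 2 = 4$)
$j{\left(n \right)} = 104 + 26 n$ ($j{\left(n \right)} = 26 \left(n + 4\right) = 26 \left(4 + n\right) = 104 + 26 n$)
$R{\left(k,Q \right)} = 25$
$j{\left(-30 \right)} - R{\left(-60,-53 \right)} = \left(104 + 26 \left(-30\right)\right) - 25 = \left(104 - 780\right) - 25 = -676 - 25 = -701$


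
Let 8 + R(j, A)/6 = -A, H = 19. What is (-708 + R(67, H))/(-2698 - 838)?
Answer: 435/1768 ≈ 0.24604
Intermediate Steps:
R(j, A) = -48 - 6*A (R(j, A) = -48 + 6*(-A) = -48 - 6*A)
(-708 + R(67, H))/(-2698 - 838) = (-708 + (-48 - 6*19))/(-2698 - 838) = (-708 + (-48 - 114))/(-3536) = (-708 - 162)*(-1/3536) = -870*(-1/3536) = 435/1768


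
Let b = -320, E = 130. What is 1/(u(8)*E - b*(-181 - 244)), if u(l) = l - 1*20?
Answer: -1/137560 ≈ -7.2696e-6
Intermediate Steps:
u(l) = -20 + l (u(l) = l - 20 = -20 + l)
1/(u(8)*E - b*(-181 - 244)) = 1/((-20 + 8)*130 - (-320)*(-181 - 244)) = 1/(-12*130 - (-320)*(-425)) = 1/(-1560 - 1*136000) = 1/(-1560 - 136000) = 1/(-137560) = -1/137560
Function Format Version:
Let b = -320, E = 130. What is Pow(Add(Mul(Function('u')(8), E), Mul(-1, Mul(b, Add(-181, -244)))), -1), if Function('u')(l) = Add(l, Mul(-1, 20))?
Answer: Rational(-1, 137560) ≈ -7.2696e-6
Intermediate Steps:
Function('u')(l) = Add(-20, l) (Function('u')(l) = Add(l, -20) = Add(-20, l))
Pow(Add(Mul(Function('u')(8), E), Mul(-1, Mul(b, Add(-181, -244)))), -1) = Pow(Add(Mul(Add(-20, 8), 130), Mul(-1, Mul(-320, Add(-181, -244)))), -1) = Pow(Add(Mul(-12, 130), Mul(-1, Mul(-320, -425))), -1) = Pow(Add(-1560, Mul(-1, 136000)), -1) = Pow(Add(-1560, -136000), -1) = Pow(-137560, -1) = Rational(-1, 137560)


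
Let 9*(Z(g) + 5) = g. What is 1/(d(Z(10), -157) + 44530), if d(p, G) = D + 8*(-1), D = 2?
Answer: 1/44524 ≈ 2.2460e-5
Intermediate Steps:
Z(g) = -5 + g/9
d(p, G) = -6 (d(p, G) = 2 + 8*(-1) = 2 - 8 = -6)
1/(d(Z(10), -157) + 44530) = 1/(-6 + 44530) = 1/44524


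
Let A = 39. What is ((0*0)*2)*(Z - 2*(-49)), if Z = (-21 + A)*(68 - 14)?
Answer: 0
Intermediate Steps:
Z = 972 (Z = (-21 + 39)*(68 - 14) = 18*54 = 972)
((0*0)*2)*(Z - 2*(-49)) = ((0*0)*2)*(972 - 2*(-49)) = (0*2)*(972 + 98) = 0*1070 = 0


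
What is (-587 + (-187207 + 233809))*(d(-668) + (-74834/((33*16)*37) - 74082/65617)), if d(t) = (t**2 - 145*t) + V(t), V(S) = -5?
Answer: 16016974768108294385/640946856 ≈ 2.4990e+10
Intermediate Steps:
d(t) = -5 + t**2 - 145*t (d(t) = (t**2 - 145*t) - 5 = -5 + t**2 - 145*t)
(-587 + (-187207 + 233809))*(d(-668) + (-74834/((33*16)*37) - 74082/65617)) = (-587 + (-187207 + 233809))*((-5 + (-668)**2 - 145*(-668)) + (-74834/((33*16)*37) - 74082/65617)) = (-587 + 46602)*((-5 + 446224 + 96860) + (-74834/(528*37) - 74082*1/65617)) = 46015*(543079 + (-74834/19536 - 74082/65617)) = 46015*(543079 + (-74834*1/19536 - 74082/65617)) = 46015*(543079 + (-37417/9768 - 74082/65617)) = 46015*(543079 - 3178824265/640946856) = 46015*(348081598785359/640946856) = 16016974768108294385/640946856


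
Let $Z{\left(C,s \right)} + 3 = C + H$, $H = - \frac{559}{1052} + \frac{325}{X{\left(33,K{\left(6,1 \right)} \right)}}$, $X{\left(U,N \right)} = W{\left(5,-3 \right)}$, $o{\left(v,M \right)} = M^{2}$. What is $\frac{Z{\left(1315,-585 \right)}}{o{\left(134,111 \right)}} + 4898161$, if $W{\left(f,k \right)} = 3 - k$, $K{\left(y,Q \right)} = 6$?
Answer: $\frac{5147712623113}{1050948} \approx 4.8982 \cdot 10^{6}$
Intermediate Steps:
$X{\left(U,N \right)} = 6$ ($X{\left(U,N \right)} = 3 - -3 = 3 + 3 = 6$)
$H = \frac{169273}{3156}$ ($H = - \frac{559}{1052} + \frac{325}{6} = \frac{169273}{3156} \approx 53.635$)
$Z{\left(C,s \right)} = \frac{159805}{3156} + C$ ($Z{\left(C,s \right)} = -3 + \left(C + \frac{169273}{3156}\right) = -3 + \left(\frac{169273}{3156} + C\right) = \frac{159805}{3156} + C$)
$\frac{Z{\left(1315,-585 \right)}}{o{\left(134,111 \right)}} + 4898161 = \frac{\frac{159805}{3156} + 1315}{111^{2}} + 4898161 = \frac{4309945}{3156 \cdot 12321} + 4898161 = \frac{4309945}{3156} \cdot \frac{1}{12321} + 4898161 = \frac{116485}{1050948} + 4898161 = \frac{5147712623113}{1050948}$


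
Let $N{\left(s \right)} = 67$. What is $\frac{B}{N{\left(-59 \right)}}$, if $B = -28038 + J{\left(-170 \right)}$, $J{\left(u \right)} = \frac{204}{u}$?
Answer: $- \frac{140196}{335} \approx -418.5$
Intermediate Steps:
$B = - \frac{140196}{5}$ ($B = -28038 + \frac{204}{-170} = -28038 + 204 \left(- \frac{1}{170}\right) = -28038 - \frac{6}{5} = - \frac{140196}{5} \approx -28039.0$)
$\frac{B}{N{\left(-59 \right)}} = - \frac{140196}{5 \cdot 67} = \left(- \frac{140196}{5}\right) \frac{1}{67} = - \frac{140196}{335}$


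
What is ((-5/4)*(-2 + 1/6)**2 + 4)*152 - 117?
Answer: -2657/18 ≈ -147.61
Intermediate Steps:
((-5/4)*(-2 + 1/6)**2 + 4)*152 - 117 = ((-5*1/4)*(-2 + 1/6)**2 + 4)*152 - 117 = (-5*(-11/6)**2/4 + 4)*152 - 117 = (-5/4*121/36 + 4)*152 - 117 = (-605/144 + 4)*152 - 117 = -29/144*152 - 117 = -551/18 - 117 = -2657/18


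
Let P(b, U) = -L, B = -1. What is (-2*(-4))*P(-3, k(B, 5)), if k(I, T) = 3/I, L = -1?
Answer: 8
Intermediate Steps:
P(b, U) = 1 (P(b, U) = -1*(-1) = 1)
(-2*(-4))*P(-3, k(B, 5)) = -2*(-4)*1 = 8*1 = 8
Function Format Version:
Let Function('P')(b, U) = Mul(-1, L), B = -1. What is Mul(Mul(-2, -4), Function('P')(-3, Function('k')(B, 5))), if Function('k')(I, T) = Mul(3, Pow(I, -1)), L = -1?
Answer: 8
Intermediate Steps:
Function('P')(b, U) = 1 (Function('P')(b, U) = Mul(-1, -1) = 1)
Mul(Mul(-2, -4), Function('P')(-3, Function('k')(B, 5))) = Mul(Mul(-2, -4), 1) = Mul(8, 1) = 8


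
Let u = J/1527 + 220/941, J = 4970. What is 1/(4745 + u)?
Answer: 1436907/6823136425 ≈ 0.00021059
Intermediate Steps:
u = 5012710/1436907 (u = 4970/1527 + 220/941 = 5012710/1436907 ≈ 3.4885)
1/(4745 + u) = 1/(4745 + 5012710/1436907) = 1/(6823136425/1436907) = 1436907/6823136425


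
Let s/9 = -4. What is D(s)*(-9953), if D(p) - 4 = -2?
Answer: -19906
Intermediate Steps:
s = -36 (s = 9*(-4) = -36)
D(p) = 2 (D(p) = 4 - 2 = 2)
D(s)*(-9953) = 2*(-9953) = -19906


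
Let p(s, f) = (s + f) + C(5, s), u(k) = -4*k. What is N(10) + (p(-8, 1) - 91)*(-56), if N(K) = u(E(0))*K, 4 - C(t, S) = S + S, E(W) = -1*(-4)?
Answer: 4208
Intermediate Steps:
E(W) = 4
C(t, S) = 4 - 2*S (C(t, S) = 4 - (S + S) = 4 - 2*S)
p(s, f) = 4 + f - s (p(s, f) = (s + f) + (4 - 2*s) = (f + s) + (4 - 2*s) = 4 + f - s)
N(K) = -16*K (N(K) = (-4*4)*K = -16*K)
N(10) + (p(-8, 1) - 91)*(-56) = -16*10 + ((4 + 1 - 1*(-8)) - 91)*(-56) = -160 + ((4 + 1 + 8) - 91)*(-56) = -160 + (13 - 91)*(-56) = -160 - 78*(-56) = -160 + 4368 = 4208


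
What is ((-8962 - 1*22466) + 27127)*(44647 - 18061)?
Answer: -114346386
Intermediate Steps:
((-8962 - 1*22466) + 27127)*(44647 - 18061) = ((-8962 - 22466) + 27127)*26586 = (-31428 + 27127)*26586 = -4301*26586 = -114346386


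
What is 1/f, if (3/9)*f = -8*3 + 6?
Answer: -1/54 ≈ -0.018519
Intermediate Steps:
f = -54 (f = 3*(-8*3 + 6) = 3*(-24 + 6) = 3*(-18) = -54)
1/f = 1/(-54) = -1/54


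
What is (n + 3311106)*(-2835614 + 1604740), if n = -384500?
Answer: -3602283233644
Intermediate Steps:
(n + 3311106)*(-2835614 + 1604740) = (-384500 + 3311106)*(-2835614 + 1604740) = 2926606*(-1230874) = -3602283233644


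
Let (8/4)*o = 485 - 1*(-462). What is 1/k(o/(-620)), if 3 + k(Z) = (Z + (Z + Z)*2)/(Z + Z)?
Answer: -2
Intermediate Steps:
o = 947/2 (o = (485 - 1*(-462))/2 = (485 + 462)/2 = (½)*947 = 947/2 ≈ 473.50)
k(Z) = -½ (k(Z) = -3 + (Z + (Z + Z)*2)/(Z + Z) = -3 + (Z + (2*Z)*2)/((2*Z)) = -3 + (Z + 4*Z)*(1/(2*Z)) = -3 + (5*Z)*(1/(2*Z)) = -3 + 5/2 = -½)
1/k(o/(-620)) = 1/(-½) = -2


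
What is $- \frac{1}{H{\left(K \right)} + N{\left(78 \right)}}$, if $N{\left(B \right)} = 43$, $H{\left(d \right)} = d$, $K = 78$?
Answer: $- \frac{1}{121} \approx -0.0082645$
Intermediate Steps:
$- \frac{1}{H{\left(K \right)} + N{\left(78 \right)}} = - \frac{1}{78 + 43} = - \frac{1}{121}$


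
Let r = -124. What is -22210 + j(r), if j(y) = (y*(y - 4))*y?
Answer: -1990338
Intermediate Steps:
j(y) = y²*(-4 + y) (j(y) = (y*(-4 + y))*y = y²*(-4 + y))
-22210 + j(r) = -22210 + (-124)²*(-4 - 124) = -22210 + 15376*(-128) = -22210 - 1968128 = -1990338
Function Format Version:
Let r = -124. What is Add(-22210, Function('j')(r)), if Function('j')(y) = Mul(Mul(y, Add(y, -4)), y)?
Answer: -1990338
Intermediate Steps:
Function('j')(y) = Mul(Pow(y, 2), Add(-4, y)) (Function('j')(y) = Mul(Mul(y, Add(-4, y)), y) = Mul(Pow(y, 2), Add(-4, y)))
Add(-22210, Function('j')(r)) = Add(-22210, Mul(Pow(-124, 2), Add(-4, -124))) = Add(-22210, Mul(15376, -128)) = Add(-22210, -1968128) = -1990338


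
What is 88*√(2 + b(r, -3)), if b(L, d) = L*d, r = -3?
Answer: 88*√11 ≈ 291.86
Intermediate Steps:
88*√(2 + b(r, -3)) = 88*√(2 - 3*(-3)) = 88*√(2 + 9) = 88*√11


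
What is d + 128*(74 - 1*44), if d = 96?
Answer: 3936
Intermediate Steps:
d + 128*(74 - 1*44) = 96 + 128*(74 - 1*44) = 96 + 128*(74 - 44) = 96 + 128*30 = 96 + 3840 = 3936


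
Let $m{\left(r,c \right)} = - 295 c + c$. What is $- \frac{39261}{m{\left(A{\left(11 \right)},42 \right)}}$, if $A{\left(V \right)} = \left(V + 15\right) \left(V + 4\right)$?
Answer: $\frac{13087}{4116} \approx 3.1795$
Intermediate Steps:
$A{\left(V \right)} = \left(4 + V\right) \left(15 + V\right)$ ($A{\left(V \right)} = \left(15 + V\right) \left(4 + V\right) = \left(4 + V\right) \left(15 + V\right)$)
$m{\left(r,c \right)} = - 294 c$
$- \frac{39261}{m{\left(A{\left(11 \right)},42 \right)}} = - \frac{39261}{\left(-294\right) 42} = - \frac{39261}{-12348} = \left(-39261\right) \left(- \frac{1}{12348}\right) = \frac{13087}{4116}$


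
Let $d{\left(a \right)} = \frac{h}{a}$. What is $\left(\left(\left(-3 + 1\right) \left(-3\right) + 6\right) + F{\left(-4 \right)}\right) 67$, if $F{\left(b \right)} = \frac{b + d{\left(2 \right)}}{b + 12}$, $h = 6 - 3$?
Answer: $\frac{12529}{16} \approx 783.06$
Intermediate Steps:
$h = 3$
$d{\left(a \right)} = \frac{3}{a}$
$F{\left(b \right)} = \frac{\frac{3}{2} + b}{12 + b}$ ($F{\left(b \right)} = \frac{b + \frac{3}{2}}{b + 12} = \frac{b + 3 \cdot \frac{1}{2}}{12 + b} = \frac{b + \frac{3}{2}}{12 + b} = \frac{\frac{3}{2} + b}{12 + b}$)
$\left(\left(\left(-3 + 1\right) \left(-3\right) + 6\right) + F{\left(-4 \right)}\right) 67 = \left(\left(\left(-3 + 1\right) \left(-3\right) + 6\right) + \frac{\frac{3}{2} - 4}{12 - 4}\right) 67 = \left(\left(\left(-2\right) \left(-3\right) + 6\right) + \frac{1}{8} \left(- \frac{5}{2}\right)\right) 67 = \left(\left(6 + 6\right) + \frac{1}{8} \left(- \frac{5}{2}\right)\right) 67 = \left(12 - \frac{5}{16}\right) 67 = \frac{187}{16} \cdot 67 = \frac{12529}{16}$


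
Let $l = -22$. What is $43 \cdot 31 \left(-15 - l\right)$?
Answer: $9331$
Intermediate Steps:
$43 \cdot 31 \left(-15 - l\right) = 43 \cdot 31 \left(-15 - -22\right) = 1333 \left(-15 + 22\right) = 1333 \cdot 7 = 9331$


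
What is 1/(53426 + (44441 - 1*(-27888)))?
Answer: 1/125755 ≈ 7.9520e-6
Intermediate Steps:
1/(53426 + (44441 - 1*(-27888))) = 1/(53426 + (44441 + 27888)) = 1/(53426 + 72329) = 1/125755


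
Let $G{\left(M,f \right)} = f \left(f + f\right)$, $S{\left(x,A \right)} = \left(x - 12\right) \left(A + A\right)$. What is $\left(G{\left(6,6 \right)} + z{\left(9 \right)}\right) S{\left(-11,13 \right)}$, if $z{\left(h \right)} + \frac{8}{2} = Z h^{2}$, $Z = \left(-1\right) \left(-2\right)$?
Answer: $-137540$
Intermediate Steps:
$Z = 2$
$S{\left(x,A \right)} = 2 A \left(-12 + x\right)$ ($S{\left(x,A \right)} = \left(-12 + x\right) 2 A = 2 A \left(-12 + x\right)$)
$G{\left(M,f \right)} = 2 f^{2}$ ($G{\left(M,f \right)} = f 2 f = 2 f^{2}$)
$z{\left(h \right)} = -4 + 2 h^{2}$
$\left(G{\left(6,6 \right)} + z{\left(9 \right)}\right) S{\left(-11,13 \right)} = \left(2 \cdot 6^{2} - \left(4 - 2 \cdot 9^{2}\right)\right) 2 \cdot 13 \left(-12 - 11\right) = \left(2 \cdot 36 + \left(-4 + 2 \cdot 81\right)\right) 2 \cdot 13 \left(-23\right) = \left(72 + \left(-4 + 162\right)\right) \left(-598\right) = \left(72 + 158\right) \left(-598\right) = 230 \left(-598\right) = -137540$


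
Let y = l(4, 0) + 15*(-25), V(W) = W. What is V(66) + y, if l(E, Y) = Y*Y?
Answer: -309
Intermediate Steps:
l(E, Y) = Y²
y = -375 (y = 0² + 15*(-25) = 0 - 375 = -375)
V(66) + y = 66 - 375 = -309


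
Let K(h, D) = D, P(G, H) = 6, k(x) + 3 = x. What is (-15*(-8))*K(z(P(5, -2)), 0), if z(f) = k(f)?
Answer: 0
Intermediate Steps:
k(x) = -3 + x
z(f) = -3 + f
(-15*(-8))*K(z(P(5, -2)), 0) = -15*(-8)*0 = 120*0 = 0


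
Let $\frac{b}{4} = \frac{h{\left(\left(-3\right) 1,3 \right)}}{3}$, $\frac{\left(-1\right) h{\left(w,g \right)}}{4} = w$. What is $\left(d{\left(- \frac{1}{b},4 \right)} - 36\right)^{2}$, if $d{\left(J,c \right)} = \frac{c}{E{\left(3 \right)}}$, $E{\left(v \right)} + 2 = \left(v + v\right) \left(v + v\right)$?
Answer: $\frac{372100}{289} \approx 1287.5$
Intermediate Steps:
$h{\left(w,g \right)} = - 4 w$
$E{\left(v \right)} = -2 + 4 v^{2}$ ($E{\left(v \right)} = -2 + \left(v + v\right) \left(v + v\right) = -2 + 2 v 2 v = -2 + 4 v^{2}$)
$b = 16$ ($b = 4 \frac{\left(-4\right) \left(\left(-3\right) 1\right)}{3} = 4 \left(-4\right) \left(-3\right) \frac{1}{3} = 4 \cdot 12 \cdot \frac{1}{3} = 4 \cdot 4 = 16$)
$d{\left(J,c \right)} = \frac{c}{34}$ ($d{\left(J,c \right)} = \frac{c}{-2 + 4 \cdot 3^{2}} = \frac{c}{-2 + 4 \cdot 9} = \frac{c}{-2 + 36} = \frac{c}{34}$)
$\left(d{\left(- \frac{1}{b},4 \right)} - 36\right)^{2} = \left(\frac{1}{34} \cdot 4 - 36\right)^{2} = \left(\frac{2}{17} - 36\right)^{2} = \left(- \frac{610}{17}\right)^{2} = \frac{372100}{289}$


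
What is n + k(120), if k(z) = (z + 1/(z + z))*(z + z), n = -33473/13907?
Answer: 400502034/13907 ≈ 28799.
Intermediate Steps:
n = -33473/13907 (n = -33473*1/13907 = -33473/13907 ≈ -2.4069)
k(z) = 2*z*(z + 1/(2*z)) (k(z) = (z + 1/(2*z))*(2*z) = 2*z*(z + 1/(2*z)))
n + k(120) = -33473/13907 + (1 + 2*120²) = -33473/13907 + (1 + 2*14400) = -33473/13907 + (1 + 28800) = -33473/13907 + 28801 = 400502034/13907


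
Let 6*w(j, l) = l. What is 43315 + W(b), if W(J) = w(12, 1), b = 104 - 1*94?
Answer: 259891/6 ≈ 43315.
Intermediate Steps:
w(j, l) = l/6
b = 10 (b = 104 - 94 = 10)
W(J) = 1/6 (W(J) = (1/6)*1 = 1/6)
43315 + W(b) = 43315 + 1/6 = 259891/6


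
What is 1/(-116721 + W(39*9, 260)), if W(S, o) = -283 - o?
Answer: -1/117264 ≈ -8.5278e-6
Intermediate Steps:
1/(-116721 + W(39*9, 260)) = 1/(-116721 + (-283 - 1*260)) = 1/(-116721 + (-283 - 260)) = 1/(-116721 - 543) = 1/(-117264) = -1/117264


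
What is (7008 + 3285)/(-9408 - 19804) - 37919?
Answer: -1107700121/29212 ≈ -37919.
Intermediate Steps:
(7008 + 3285)/(-9408 - 19804) - 37919 = 10293/(-29212) - 37919 = 10293*(-1/29212) - 37919 = -10293/29212 - 37919 = -1107700121/29212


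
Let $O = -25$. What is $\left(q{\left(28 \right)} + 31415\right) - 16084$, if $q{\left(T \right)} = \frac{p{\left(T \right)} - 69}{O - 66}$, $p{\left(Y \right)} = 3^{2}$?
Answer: $\frac{1395181}{91} \approx 15332.0$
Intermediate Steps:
$p{\left(Y \right)} = 9$
$q{\left(T \right)} = \frac{60}{91}$ ($q{\left(T \right)} = \frac{9 - 69}{-25 - 66} = - \frac{60}{-91} = \left(-60\right) \left(- \frac{1}{91}\right) = \frac{60}{91}$)
$\left(q{\left(28 \right)} + 31415\right) - 16084 = \left(\frac{60}{91} + 31415\right) - 16084 = \frac{2858825}{91} - 16084 = \frac{1395181}{91}$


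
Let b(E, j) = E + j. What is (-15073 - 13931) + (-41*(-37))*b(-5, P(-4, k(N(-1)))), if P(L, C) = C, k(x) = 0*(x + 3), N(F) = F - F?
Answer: -36589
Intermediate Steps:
N(F) = 0
k(x) = 0 (k(x) = 0*(3 + x) = 0)
(-15073 - 13931) + (-41*(-37))*b(-5, P(-4, k(N(-1)))) = (-15073 - 13931) + (-41*(-37))*(-5 + 0) = -29004 + 1517*(-5) = -29004 - 7585 = -36589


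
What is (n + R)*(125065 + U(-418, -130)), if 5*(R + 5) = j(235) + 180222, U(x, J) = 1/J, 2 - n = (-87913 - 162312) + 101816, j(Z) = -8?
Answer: 7497128519778/325 ≈ 2.3068e+10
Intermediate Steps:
n = 148411 (n = 2 - ((-87913 - 162312) + 101816) = 2 - (-250225 + 101816) = 2 - 1*(-148409) = 2 + 148409 = 148411)
R = 180189/5 (R = -5 + (-8 + 180222)/5 = -5 + (⅕)*180214 = -5 + 180214/5 = 180189/5 ≈ 36038.)
(n + R)*(125065 + U(-418, -130)) = (148411 + 180189/5)*(125065 + 1/(-130)) = 922244*(125065 - 1/130)/5 = (922244/5)*(16258449/130) = 7497128519778/325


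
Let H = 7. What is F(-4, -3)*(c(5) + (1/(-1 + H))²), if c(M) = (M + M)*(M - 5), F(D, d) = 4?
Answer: ⅑ ≈ 0.11111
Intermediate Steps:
c(M) = 2*M*(-5 + M) (c(M) = (2*M)*(-5 + M) = 2*M*(-5 + M))
F(-4, -3)*(c(5) + (1/(-1 + H))²) = 4*(2*5*(-5 + 5) + (1/(-1 + 7))²) = 4*(2*5*0 + (1/6)²) = 4*(0 + (⅙)²) = 4*(0 + 1/36) = 4*(1/36) = ⅑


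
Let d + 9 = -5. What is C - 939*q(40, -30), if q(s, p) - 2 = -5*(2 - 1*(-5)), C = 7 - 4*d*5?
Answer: 31274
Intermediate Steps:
d = -14 (d = -9 - 5 = -14)
C = 287 (C = 7 - (-56)*5 = 7 - 4*(-70) = 7 + 280 = 287)
q(s, p) = -33 (q(s, p) = 2 - 5*(2 - 1*(-5)) = 2 - 5*(2 + 5) = 2 - 5*7 = 2 - 35 = -33)
C - 939*q(40, -30) = 287 - 939*(-33) = 287 + 30987 = 31274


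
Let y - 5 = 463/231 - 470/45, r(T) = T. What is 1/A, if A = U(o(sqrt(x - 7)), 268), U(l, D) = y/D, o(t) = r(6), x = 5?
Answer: -46431/596 ≈ -77.904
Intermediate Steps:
o(t) = 6
y = -2384/693 (y = 5 + (463/231 - 470/45) = 5 + (463*(1/231) - 470*1/45) = 5 + (463/231 - 94/9) = 5 - 5849/693 = -2384/693 ≈ -3.4401)
U(l, D) = -2384/(693*D)
A = -596/46431 (A = -2384/693/268 = -2384/693*1/268 = -596/46431 ≈ -0.012836)
1/A = 1/(-596/46431) = -46431/596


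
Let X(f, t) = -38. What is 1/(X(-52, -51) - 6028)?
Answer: -1/6066 ≈ -0.00016485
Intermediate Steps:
1/(X(-52, -51) - 6028) = 1/(-38 - 6028) = 1/(-6066) = -1/6066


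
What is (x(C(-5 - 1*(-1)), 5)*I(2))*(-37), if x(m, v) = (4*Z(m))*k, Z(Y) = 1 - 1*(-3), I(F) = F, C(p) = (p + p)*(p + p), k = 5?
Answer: -5920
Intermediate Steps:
C(p) = 4*p² (C(p) = (2*p)*(2*p) = 4*p²)
Z(Y) = 4 (Z(Y) = 1 + 3 = 4)
x(m, v) = 80 (x(m, v) = (4*4)*5 = 16*5 = 80)
(x(C(-5 - 1*(-1)), 5)*I(2))*(-37) = (80*2)*(-37) = 160*(-37) = -5920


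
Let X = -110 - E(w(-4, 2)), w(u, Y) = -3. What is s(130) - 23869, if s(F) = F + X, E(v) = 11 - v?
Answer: -23863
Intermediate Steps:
X = -124 (X = -110 - (11 - 1*(-3)) = -110 - (11 + 3) = -110 - 1*14 = -110 - 14 = -124)
s(F) = -124 + F (s(F) = F - 124 = -124 + F)
s(130) - 23869 = (-124 + 130) - 23869 = 6 - 23869 = -23863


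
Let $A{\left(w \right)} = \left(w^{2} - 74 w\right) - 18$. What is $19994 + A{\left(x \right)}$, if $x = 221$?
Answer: $52463$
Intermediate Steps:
$A{\left(w \right)} = -18 + w^{2} - 74 w$
$19994 + A{\left(x \right)} = 19994 - \left(16372 - 48841\right) = 19994 - -32469 = 19994 + 32469 = 52463$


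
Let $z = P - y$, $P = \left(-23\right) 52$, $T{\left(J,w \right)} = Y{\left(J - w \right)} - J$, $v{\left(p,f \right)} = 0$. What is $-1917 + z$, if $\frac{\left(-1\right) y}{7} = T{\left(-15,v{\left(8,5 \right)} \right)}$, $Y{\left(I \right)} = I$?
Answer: $-3113$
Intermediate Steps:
$T{\left(J,w \right)} = - w$ ($T{\left(J,w \right)} = \left(J - w\right) - J = - w$)
$y = 0$ ($y = - 7 \left(\left(-1\right) 0\right) = \left(-7\right) 0 = 0$)
$P = -1196$
$z = -1196$ ($z = -1196 - 0 = -1196 + 0 = -1196$)
$-1917 + z = -1917 - 1196 = -3113$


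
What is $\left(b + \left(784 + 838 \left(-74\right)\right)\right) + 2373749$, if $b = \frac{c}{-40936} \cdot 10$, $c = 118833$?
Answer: $\frac{47332085663}{20468} \approx 2.3125 \cdot 10^{6}$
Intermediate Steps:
$b = - \frac{594165}{20468}$ ($b = \frac{118833}{-40936} \cdot 10 = 118833 \left(- \frac{1}{40936}\right) 10 = \left(- \frac{118833}{40936}\right) 10 = - \frac{594165}{20468} \approx -29.029$)
$\left(b + \left(784 + 838 \left(-74\right)\right)\right) + 2373749 = \left(- \frac{594165}{20468} + \left(784 + 838 \left(-74\right)\right)\right) + 2373749 = \left(- \frac{594165}{20468} + \left(784 - 62012\right)\right) + 2373749 = \left(- \frac{594165}{20468} - 61228\right) + 2373749 = - \frac{1253808869}{20468} + 2373749 = \frac{47332085663}{20468}$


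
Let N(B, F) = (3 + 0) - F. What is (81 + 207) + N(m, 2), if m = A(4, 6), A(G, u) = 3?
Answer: 289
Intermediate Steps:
m = 3
N(B, F) = 3 - F
(81 + 207) + N(m, 2) = (81 + 207) + (3 - 1*2) = 288 + (3 - 2) = 288 + 1 = 289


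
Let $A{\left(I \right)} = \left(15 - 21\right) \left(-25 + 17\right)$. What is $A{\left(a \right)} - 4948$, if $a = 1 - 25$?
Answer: $-4900$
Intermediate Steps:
$a = -24$ ($a = 1 - 25 = -24$)
$A{\left(I \right)} = 48$ ($A{\left(I \right)} = \left(-6\right) \left(-8\right) = 48$)
$A{\left(a \right)} - 4948 = 48 - 4948 = -4900$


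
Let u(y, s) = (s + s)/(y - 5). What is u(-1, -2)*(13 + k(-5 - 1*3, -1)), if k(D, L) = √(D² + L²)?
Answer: 26/3 + 2*√65/3 ≈ 14.042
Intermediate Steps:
u(y, s) = 2*s/(-5 + y) (u(y, s) = (2*s)/(-5 + y) = 2*s/(-5 + y))
u(-1, -2)*(13 + k(-5 - 1*3, -1)) = (2*(-2)/(-5 - 1))*(13 + √((-5 - 1*3)² + (-1)²)) = (2*(-2)/(-6))*(13 + √((-5 - 3)² + 1)) = (2*(-2)*(-⅙))*(13 + √((-8)² + 1)) = 2*(13 + √(64 + 1))/3 = 2*(13 + √65)/3 = 26/3 + 2*√65/3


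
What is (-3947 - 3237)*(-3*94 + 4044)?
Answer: -27026208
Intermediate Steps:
(-3947 - 3237)*(-3*94 + 4044) = -7184*(-282 + 4044) = -7184*3762 = -27026208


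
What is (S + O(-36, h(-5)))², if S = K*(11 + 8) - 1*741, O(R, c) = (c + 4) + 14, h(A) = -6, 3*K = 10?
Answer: 3988009/9 ≈ 4.4311e+5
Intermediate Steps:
K = 10/3 (K = (⅓)*10 = 10/3 ≈ 3.3333)
O(R, c) = 18 + c (O(R, c) = (4 + c) + 14 = 18 + c)
S = -2033/3 (S = 10*(11 + 8)/3 - 1*741 = (10/3)*19 - 741 = 190/3 - 741 = -2033/3 ≈ -677.67)
(S + O(-36, h(-5)))² = (-2033/3 + (18 - 6))² = (-2033/3 + 12)² = (-1997/3)² = 3988009/9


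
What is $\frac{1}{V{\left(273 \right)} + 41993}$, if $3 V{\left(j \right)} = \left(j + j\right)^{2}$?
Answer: $\frac{1}{141365} \approx 7.0739 \cdot 10^{-6}$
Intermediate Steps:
$V{\left(j \right)} = \frac{4 j^{2}}{3}$ ($V{\left(j \right)} = \frac{\left(j + j\right)^{2}}{3} = \frac{\left(2 j\right)^{2}}{3} = \frac{4 j^{2}}{3}$)
$\frac{1}{V{\left(273 \right)} + 41993} = \frac{1}{\frac{4 \cdot 273^{2}}{3} + 41993} = \frac{1}{\frac{4}{3} \cdot 74529 + 41993} = \frac{1}{99372 + 41993} = \frac{1}{141365}$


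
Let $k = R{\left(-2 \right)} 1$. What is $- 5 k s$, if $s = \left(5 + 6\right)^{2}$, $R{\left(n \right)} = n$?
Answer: $1210$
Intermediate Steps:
$k = -2$ ($k = \left(-2\right) 1 = -2$)
$s = 121$ ($s = 11^{2} = 121$)
$- 5 k s = \left(-5\right) \left(-2\right) 121 = 10 \cdot 121 = 1210$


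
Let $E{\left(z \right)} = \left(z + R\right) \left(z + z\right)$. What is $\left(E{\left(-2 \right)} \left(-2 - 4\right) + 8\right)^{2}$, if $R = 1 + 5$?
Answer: $10816$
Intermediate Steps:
$R = 6$
$E{\left(z \right)} = 2 z \left(6 + z\right)$ ($E{\left(z \right)} = \left(z + 6\right) \left(z + z\right) = \left(6 + z\right) 2 z = 2 z \left(6 + z\right)$)
$\left(E{\left(-2 \right)} \left(-2 - 4\right) + 8\right)^{2} = \left(2 \left(-2\right) \left(6 - 2\right) \left(-2 - 4\right) + 8\right)^{2} = \left(2 \left(-2\right) 4 \left(-6\right) + 8\right)^{2} = \left(\left(-16\right) \left(-6\right) + 8\right)^{2} = \left(96 + 8\right)^{2} = 104^{2} = 10816$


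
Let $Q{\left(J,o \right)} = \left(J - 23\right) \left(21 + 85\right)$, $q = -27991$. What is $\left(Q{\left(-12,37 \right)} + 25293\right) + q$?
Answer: $-6408$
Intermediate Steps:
$Q{\left(J,o \right)} = -2438 + 106 J$ ($Q{\left(J,o \right)} = \left(-23 + J\right) 106 = -2438 + 106 J$)
$\left(Q{\left(-12,37 \right)} + 25293\right) + q = \left(\left(-2438 + 106 \left(-12\right)\right) + 25293\right) - 27991 = \left(\left(-2438 - 1272\right) + 25293\right) - 27991 = \left(-3710 + 25293\right) - 27991 = 21583 - 27991 = -6408$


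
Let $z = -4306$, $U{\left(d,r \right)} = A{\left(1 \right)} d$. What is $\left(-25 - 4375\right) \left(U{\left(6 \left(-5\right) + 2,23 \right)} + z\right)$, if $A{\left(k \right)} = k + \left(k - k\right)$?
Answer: $19069600$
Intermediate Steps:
$A{\left(k \right)} = k$ ($A{\left(k \right)} = k + 0 = k$)
$U{\left(d,r \right)} = d$ ($U{\left(d,r \right)} = 1 d = d$)
$\left(-25 - 4375\right) \left(U{\left(6 \left(-5\right) + 2,23 \right)} + z\right) = \left(-25 - 4375\right) \left(\left(6 \left(-5\right) + 2\right) - 4306\right) = - 4400 \left(\left(-30 + 2\right) - 4306\right) = - 4400 \left(-28 - 4306\right) = \left(-4400\right) \left(-4334\right) = 19069600$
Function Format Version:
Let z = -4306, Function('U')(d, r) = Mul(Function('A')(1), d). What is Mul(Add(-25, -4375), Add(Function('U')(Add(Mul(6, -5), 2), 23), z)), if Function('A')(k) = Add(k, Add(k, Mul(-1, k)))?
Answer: 19069600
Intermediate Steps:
Function('A')(k) = k (Function('A')(k) = Add(k, 0) = k)
Function('U')(d, r) = d (Function('U')(d, r) = Mul(1, d) = d)
Mul(Add(-25, -4375), Add(Function('U')(Add(Mul(6, -5), 2), 23), z)) = Mul(Add(-25, -4375), Add(Add(Mul(6, -5), 2), -4306)) = Mul(-4400, Add(Add(-30, 2), -4306)) = Mul(-4400, Add(-28, -4306)) = Mul(-4400, -4334) = 19069600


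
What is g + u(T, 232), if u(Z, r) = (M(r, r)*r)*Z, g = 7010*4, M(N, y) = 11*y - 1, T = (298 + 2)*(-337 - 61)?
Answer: -70664712760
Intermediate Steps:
T = -119400 (T = 300*(-398) = -119400)
M(N, y) = -1 + 11*y
g = 28040
u(Z, r) = Z*r*(-1 + 11*r) (u(Z, r) = ((-1 + 11*r)*r)*Z = (r*(-1 + 11*r))*Z = Z*r*(-1 + 11*r))
g + u(T, 232) = 28040 - 119400*232*(-1 + 11*232) = 28040 - 119400*232*(-1 + 2552) = 28040 - 119400*232*2551 = 28040 - 70664740800 = -70664712760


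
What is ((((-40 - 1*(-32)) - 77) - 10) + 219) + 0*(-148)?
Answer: 124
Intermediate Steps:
((((-40 - 1*(-32)) - 77) - 10) + 219) + 0*(-148) = ((((-40 + 32) - 77) - 10) + 219) + 0 = (((-8 - 77) - 10) + 219) + 0 = ((-85 - 10) + 219) + 0 = (-95 + 219) + 0 = 124 + 0 = 124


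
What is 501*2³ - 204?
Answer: 3804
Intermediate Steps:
501*2³ - 204 = 501*8 - 204 = 4008 - 204 = 3804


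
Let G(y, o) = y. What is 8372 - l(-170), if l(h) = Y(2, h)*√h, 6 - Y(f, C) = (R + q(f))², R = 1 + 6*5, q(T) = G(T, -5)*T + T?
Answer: 8372 + 1363*I*√170 ≈ 8372.0 + 17771.0*I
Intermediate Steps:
q(T) = T + T² (q(T) = T*T + T = T² + T = T + T²)
R = 31 (R = 1 + 30 = 31)
Y(f, C) = 6 - (31 + f*(1 + f))²
l(h) = -1363*√h (l(h) = (6 - (31 + 2*(1 + 2))²)*√h = (6 - (31 + 2*3)²)*√h = (6 - (31 + 6)²)*√h = (6 - 1*37²)*√h = (6 - 1*1369)*√h = (6 - 1369)*√h = -1363*√h)
8372 - l(-170) = 8372 - (-1363)*√(-170) = 8372 - (-1363)*I*√170 = 8372 + 1363*I*√170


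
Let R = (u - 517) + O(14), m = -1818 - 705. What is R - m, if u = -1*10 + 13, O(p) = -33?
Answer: 1976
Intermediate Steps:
m = -2523
u = 3 (u = -10 + 13 = 3)
R = -547 (R = (3 - 517) - 33 = -514 - 33 = -547)
R - m = -547 - 1*(-2523) = -547 + 2523 = 1976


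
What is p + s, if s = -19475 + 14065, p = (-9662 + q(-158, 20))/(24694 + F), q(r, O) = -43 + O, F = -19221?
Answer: -2278355/421 ≈ -5411.8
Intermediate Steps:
p = -745/421 (p = (-9662 + (-43 + 20))/(24694 - 19221) = (-9662 - 23)/5473 = -9685*1/5473 = -745/421 ≈ -1.7696)
s = -5410
p + s = -745/421 - 5410 = -2278355/421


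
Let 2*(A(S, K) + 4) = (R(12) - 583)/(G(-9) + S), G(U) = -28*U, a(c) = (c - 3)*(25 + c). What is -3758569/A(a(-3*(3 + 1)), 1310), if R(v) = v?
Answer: 428476866/1027 ≈ 4.1721e+5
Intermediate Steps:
a(c) = (-3 + c)*(25 + c)
A(S, K) = -4 - 571/(2*(252 + S)) (A(S, K) = -4 + ((12 - 583)/(-28*(-9) + S))/2 = -4 + (-571/(252 + S))/2 = -4 - 571/(2*(252 + S)))
-3758569/A(a(-3*(3 + 1)), 1310) = -3758569*2*(252 + (-75 + (-3*(3 + 1))**2 + 22*(-3*(3 + 1))))/(-2587 - 8*(-75 + (-3*(3 + 1))**2 + 22*(-3*(3 + 1)))) = -3758569*2*(252 + (-75 + (-3*4)**2 + 22*(-3*4)))/(-2587 - 8*(-75 + (-3*4)**2 + 22*(-3*4))) = -3758569*2*(252 + (-75 + (-12)**2 + 22*(-12)))/(-2587 - 8*(-75 + (-12)**2 + 22*(-12))) = -3758569*2*(252 + (-75 + 144 - 264))/(-2587 - 8*(-75 + 144 - 264)) = -3758569*2*(252 - 195)/(-2587 - 8*(-195)) = -3758569*114/(-2587 + 1560) = -3758569/((1/2)*(1/57)*(-1027)) = -3758569/(-1027/114) = -3758569*(-114/1027) = 428476866/1027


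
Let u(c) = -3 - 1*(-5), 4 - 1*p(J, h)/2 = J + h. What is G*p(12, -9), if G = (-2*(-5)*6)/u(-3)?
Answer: 60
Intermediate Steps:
p(J, h) = 8 - 2*J - 2*h (p(J, h) = 8 - 2*(J + h) = 8 + (-2*J - 2*h) = 8 - 2*J - 2*h)
u(c) = 2 (u(c) = -3 + 5 = 2)
G = 30 (G = (-2*(-5)*6)/2 = (10*6)*(½) = 60*(½) = 30)
G*p(12, -9) = 30*(8 - 2*12 - 2*(-9)) = 30*(8 - 24 + 18) = 30*2 = 60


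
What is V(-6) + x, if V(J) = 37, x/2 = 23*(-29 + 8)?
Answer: -929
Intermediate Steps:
x = -966 (x = 2*(23*(-29 + 8)) = 2*(23*(-21)) = 2*(-483) = -966)
V(-6) + x = 37 - 966 = -929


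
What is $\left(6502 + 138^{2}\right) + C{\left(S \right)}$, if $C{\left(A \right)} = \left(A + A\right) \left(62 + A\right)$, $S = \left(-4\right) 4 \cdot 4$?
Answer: $25802$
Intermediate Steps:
$S = -64$ ($S = \left(-16\right) 4 = -64$)
$C{\left(A \right)} = 2 A \left(62 + A\right)$
$\left(6502 + 138^{2}\right) + C{\left(S \right)} = \left(6502 + 138^{2}\right) + 2 \left(-64\right) \left(62 - 64\right) = \left(6502 + 19044\right) + 2 \left(-64\right) \left(-2\right) = 25546 + 256 = 25802$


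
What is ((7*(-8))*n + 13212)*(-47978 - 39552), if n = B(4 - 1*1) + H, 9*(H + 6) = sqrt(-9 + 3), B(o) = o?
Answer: -1171151400 + 4901680*I*sqrt(6)/9 ≈ -1.1712e+9 + 1.3341e+6*I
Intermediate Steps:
H = -6 + I*sqrt(6)/9 (H = -6 + sqrt(-9 + 3)/9 = -6 + sqrt(-6)/9 = -6 + (I*sqrt(6))/9 = -6 + I*sqrt(6)/9 ≈ -6.0 + 0.27217*I)
n = -3 + I*sqrt(6)/9 (n = (4 - 1*1) + (-6 + I*sqrt(6)/9) = (4 - 1) + (-6 + I*sqrt(6)/9) = 3 + (-6 + I*sqrt(6)/9) = -3 + I*sqrt(6)/9 ≈ -3.0 + 0.27217*I)
((7*(-8))*n + 13212)*(-47978 - 39552) = ((7*(-8))*(-3 + I*sqrt(6)/9) + 13212)*(-47978 - 39552) = (-56*(-3 + I*sqrt(6)/9) + 13212)*(-87530) = ((168 - 56*I*sqrt(6)/9) + 13212)*(-87530) = (13380 - 56*I*sqrt(6)/9)*(-87530) = -1171151400 + 4901680*I*sqrt(6)/9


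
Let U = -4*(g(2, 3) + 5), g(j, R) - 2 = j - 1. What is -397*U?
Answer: 12704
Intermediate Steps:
g(j, R) = 1 + j (g(j, R) = 2 + (j - 1) = 2 + (-1 + j) = 1 + j)
U = -32 (U = -4*((1 + 2) + 5) = -4*(3 + 5) = -4*8 = -32)
-397*U = -397*(-32) = 12704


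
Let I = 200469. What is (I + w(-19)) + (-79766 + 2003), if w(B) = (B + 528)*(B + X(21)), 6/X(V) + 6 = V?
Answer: 566193/5 ≈ 1.1324e+5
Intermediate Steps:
X(V) = 6/(-6 + V)
w(B) = (528 + B)*(⅖ + B) (w(B) = (B + 528)*(B + 6/(-6 + 21)) = (528 + B)*(B + 6/15) = (528 + B)*(B + 6*(1/15)) = (528 + B)*(B + ⅖) = (528 + B)*(⅖ + B))
(I + w(-19)) + (-79766 + 2003) = (200469 + (1056/5 + (-19)² + (2642/5)*(-19))) + (-79766 + 2003) = (200469 + (1056/5 + 361 - 50198/5)) - 77763 = (200469 - 47337/5) - 77763 = 955008/5 - 77763 = 566193/5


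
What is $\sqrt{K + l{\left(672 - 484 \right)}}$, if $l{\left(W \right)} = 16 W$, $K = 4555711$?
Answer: $\sqrt{4558719} \approx 2135.1$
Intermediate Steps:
$\sqrt{K + l{\left(672 - 484 \right)}} = \sqrt{4555711 + 16 \left(672 - 484\right)} = \sqrt{4555711 + 16 \cdot 188} = \sqrt{4555711 + 3008} = \sqrt{4558719}$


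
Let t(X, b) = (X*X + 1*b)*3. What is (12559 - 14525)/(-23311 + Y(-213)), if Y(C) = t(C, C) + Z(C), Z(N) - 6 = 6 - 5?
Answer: -983/56082 ≈ -0.017528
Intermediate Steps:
t(X, b) = 3*b + 3*X² (t(X, b) = (X² + b)*3 = (b + X²)*3 = 3*b + 3*X²)
Z(N) = 7 (Z(N) = 6 + (6 - 5) = 6 + 1 = 7)
Y(C) = 7 + 3*C + 3*C² (Y(C) = (3*C + 3*C²) + 7 = 7 + 3*C + 3*C²)
(12559 - 14525)/(-23311 + Y(-213)) = (12559 - 14525)/(-23311 + (7 + 3*(-213) + 3*(-213)²)) = -1966/(-23311 + (7 - 639 + 3*45369)) = -1966/(-23311 + (7 - 639 + 136107)) = -1966/(-23311 + 135475) = -1966/112164 = -1966*1/112164 = -983/56082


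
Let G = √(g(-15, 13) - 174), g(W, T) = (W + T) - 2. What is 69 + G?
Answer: 69 + I*√178 ≈ 69.0 + 13.342*I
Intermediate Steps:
g(W, T) = -2 + T + W (g(W, T) = (T + W) - 2 = -2 + T + W)
G = I*√178 (G = √((-2 + 13 - 15) - 174) = √(-4 - 174) = √(-178) = I*√178 ≈ 13.342*I)
69 + G = 69 + I*√178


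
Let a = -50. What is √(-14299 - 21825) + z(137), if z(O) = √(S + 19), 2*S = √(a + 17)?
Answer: √(76 + 2*I*√33)/2 + 2*I*√9031 ≈ 4.3713 + 190.39*I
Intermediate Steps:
S = I*√33/2 (S = √(-50 + 17)/2 = √(-33)/2 = (I*√33)/2 = I*√33/2 ≈ 2.8723*I)
z(O) = √(19 + I*√33/2) (z(O) = √(I*√33/2 + 19) = √(19 + I*√33/2))
√(-14299 - 21825) + z(137) = √(-14299 - 21825) + √(76 + 2*I*√33)/2 = √(-36124) + √(76 + 2*I*√33)/2 = 2*I*√9031 + √(76 + 2*I*√33)/2 = √(76 + 2*I*√33)/2 + 2*I*√9031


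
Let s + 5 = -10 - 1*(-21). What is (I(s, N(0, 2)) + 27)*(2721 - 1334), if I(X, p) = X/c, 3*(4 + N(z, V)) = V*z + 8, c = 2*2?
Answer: 79059/2 ≈ 39530.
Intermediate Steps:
c = 4
s = 6 (s = -5 + (-10 - 1*(-21)) = -5 + (-10 + 21) = -5 + 11 = 6)
N(z, V) = -4/3 + V*z/3 (N(z, V) = -4 + (V*z + 8)/3 = -4 + (8 + V*z)/3 = -4 + (8/3 + V*z/3) = -4/3 + V*z/3)
I(X, p) = X/4
(I(s, N(0, 2)) + 27)*(2721 - 1334) = ((1/4)*6 + 27)*(2721 - 1334) = (3/2 + 27)*1387 = (57/2)*1387 = 79059/2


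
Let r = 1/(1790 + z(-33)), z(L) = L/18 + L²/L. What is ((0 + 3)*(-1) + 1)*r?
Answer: -12/10531 ≈ -0.0011395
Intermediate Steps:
z(L) = 19*L/18 (z(L) = L*(1/18) + L = L/18 + L = 19*L/18)
r = 6/10531 (r = 1/(1790 + (19/18)*(-33)) = 1/(1790 - 209/6) = 1/(10531/6) = 6/10531 ≈ 0.00056975)
((0 + 3)*(-1) + 1)*r = ((0 + 3)*(-1) + 1)*(6/10531) = (3*(-1) + 1)*(6/10531) = (-3 + 1)*(6/10531) = -2*6/10531 = -12/10531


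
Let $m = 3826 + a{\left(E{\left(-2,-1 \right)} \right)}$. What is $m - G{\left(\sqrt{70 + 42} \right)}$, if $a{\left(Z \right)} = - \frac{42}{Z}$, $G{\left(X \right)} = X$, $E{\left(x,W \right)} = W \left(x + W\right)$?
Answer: $3812 - 4 \sqrt{7} \approx 3801.4$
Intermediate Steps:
$E{\left(x,W \right)} = W \left(W + x\right)$
$m = 3812$ ($m = 3826 - \frac{42}{\left(-1\right) \left(-1 - 2\right)} = 3826 - \frac{42}{\left(-1\right) \left(-3\right)} = 3826 - \frac{42}{3} = 3826 - 14 = 3812$)
$m - G{\left(\sqrt{70 + 42} \right)} = 3812 - \sqrt{70 + 42} = 3812 - \sqrt{112} = 3812 - 4 \sqrt{7}$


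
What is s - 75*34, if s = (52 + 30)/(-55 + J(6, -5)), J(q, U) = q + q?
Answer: -109732/43 ≈ -2551.9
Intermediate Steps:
J(q, U) = 2*q
s = -82/43 (s = (52 + 30)/(-55 + 2*6) = 82/(-55 + 12) = 82/(-43) = 82*(-1/43) = -82/43 ≈ -1.9070)
s - 75*34 = -82/43 - 75*34 = -82/43 - 2550 = -109732/43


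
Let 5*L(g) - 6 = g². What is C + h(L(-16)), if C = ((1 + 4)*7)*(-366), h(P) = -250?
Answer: -13060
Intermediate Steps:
L(g) = 6/5 + g²/5
C = -12810 (C = (5*7)*(-366) = 35*(-366) = -12810)
C + h(L(-16)) = -12810 - 250 = -13060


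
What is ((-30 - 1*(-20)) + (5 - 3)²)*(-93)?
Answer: 558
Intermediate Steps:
((-30 - 1*(-20)) + (5 - 3)²)*(-93) = ((-30 + 20) + 2²)*(-93) = (-10 + 4)*(-93) = -6*(-93) = 558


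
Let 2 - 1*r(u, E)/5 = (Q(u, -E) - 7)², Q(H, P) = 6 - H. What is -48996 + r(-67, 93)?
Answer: -70766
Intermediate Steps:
r(u, E) = 10 - 5*(-1 - u)² (r(u, E) = 10 - 5*((6 - u) - 7)² = 10 - 5*(-1 - u)²)
-48996 + r(-67, 93) = -48996 + (10 - 5*(1 - 67)²) = -48996 + (10 - 5*(-66)²) = -48996 + (10 - 5*4356) = -48996 + (10 - 21780) = -48996 - 21770 = -70766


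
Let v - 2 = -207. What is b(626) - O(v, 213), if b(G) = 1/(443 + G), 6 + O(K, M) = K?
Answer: 225560/1069 ≈ 211.00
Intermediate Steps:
v = -205 (v = 2 - 207 = -205)
O(K, M) = -6 + K
b(626) - O(v, 213) = 1/(443 + 626) - (-6 - 205) = 1/1069 - 1*(-211) = 1/1069 + 211 = 225560/1069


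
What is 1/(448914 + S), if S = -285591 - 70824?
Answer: 1/92499 ≈ 1.0811e-5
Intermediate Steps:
S = -356415
1/(448914 + S) = 1/(448914 - 356415) = 1/92499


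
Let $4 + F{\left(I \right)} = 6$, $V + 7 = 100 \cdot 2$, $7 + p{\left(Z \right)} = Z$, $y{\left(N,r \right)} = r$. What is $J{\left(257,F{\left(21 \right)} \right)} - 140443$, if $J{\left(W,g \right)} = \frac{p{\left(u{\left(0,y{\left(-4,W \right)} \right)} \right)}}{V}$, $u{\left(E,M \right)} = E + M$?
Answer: $- \frac{27105249}{193} \approx -1.4044 \cdot 10^{5}$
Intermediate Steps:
$p{\left(Z \right)} = -7 + Z$
$V = 193$ ($V = -7 + 100 \cdot 2 = -7 + 200 = 193$)
$F{\left(I \right)} = 2$ ($F{\left(I \right)} = -4 + 6 = 2$)
$J{\left(W,g \right)} = - \frac{7}{193} + \frac{W}{193}$ ($J{\left(W,g \right)} = \frac{-7 + \left(0 + W\right)}{193} = \left(-7 + W\right) \frac{1}{193} = - \frac{7}{193} + \frac{W}{193}$)
$J{\left(257,F{\left(21 \right)} \right)} - 140443 = \left(- \frac{7}{193} + \frac{1}{193} \cdot 257\right) - 140443 = \left(- \frac{7}{193} + \frac{257}{193}\right) - 140443 = \frac{250}{193} - 140443 = - \frac{27105249}{193}$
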